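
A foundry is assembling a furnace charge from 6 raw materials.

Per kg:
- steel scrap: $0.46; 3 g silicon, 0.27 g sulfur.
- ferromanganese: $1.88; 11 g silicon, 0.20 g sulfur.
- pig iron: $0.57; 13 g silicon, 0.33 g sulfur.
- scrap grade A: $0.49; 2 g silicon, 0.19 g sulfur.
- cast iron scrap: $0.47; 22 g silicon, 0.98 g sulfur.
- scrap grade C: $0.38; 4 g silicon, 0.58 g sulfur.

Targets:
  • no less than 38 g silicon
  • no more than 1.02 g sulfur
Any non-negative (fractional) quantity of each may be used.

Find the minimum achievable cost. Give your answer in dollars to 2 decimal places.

Let x1 = kg of steel scrap, x2 = kg of ferromanganese, x3 = kg of pig iron, x4 = kg of scrap grade A, x5 = kg of cast iron scrap, x6 = kg of scrap grade C.
Minimize 0.46x1 + 1.88x2 + 0.57x3 + 0.49x4 + 0.47x5 + 0.38x6 subject to:
  3x1 + 11x2 + 13x3 + 2x4 + 22x5 + 4x6 ≥ 38   (silicon)
  0.27x1 + 0.2x2 + 0.33x3 + 0.19x4 + 0.98x5 + 0.58x6 ≤ 1.02   (sulfur)
  x1, x2, x3, x4, x5, x6 ≥ 0.
The cheapest feasible vertex uses only pig iron, cast iron scrap; steel scrap, ferromanganese, scrap grade A, scrap grade C are not used. The silicon and sulfur requirements are met with equality.
That vertex is x3 = 2.701, x5 = 0.1314.
Total cost: 0.57·2.701 + 0.47·0.1314 = 1.6013.

$1.60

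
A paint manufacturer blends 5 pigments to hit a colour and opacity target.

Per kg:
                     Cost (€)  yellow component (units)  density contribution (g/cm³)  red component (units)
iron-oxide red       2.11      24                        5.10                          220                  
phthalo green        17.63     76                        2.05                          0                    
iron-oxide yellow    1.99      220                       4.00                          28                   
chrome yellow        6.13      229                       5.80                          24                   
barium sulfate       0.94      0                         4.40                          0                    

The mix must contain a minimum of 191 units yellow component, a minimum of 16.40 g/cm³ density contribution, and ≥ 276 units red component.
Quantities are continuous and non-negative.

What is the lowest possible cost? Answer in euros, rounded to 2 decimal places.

Set it up as a linear program. Let x1 = kg of iron-oxide red, x2 = kg of phthalo green, x3 = kg of iron-oxide yellow, x4 = kg of chrome yellow, x5 = kg of barium sulfate.
Minimise 2.11x1 + 17.63x2 + 1.99x3 + 6.13x4 + 0.94x5 s.t.:
  24x1 + 76x2 + 220x3 + 229x4 ≥ 191   (yellow component)
  5.1x1 + 2.05x2 + 4x3 + 5.8x4 + 4.4x5 ≥ 16.4   (density contribution)
  220x1 + 28x3 + 24x4 ≥ 276   (red component)
  x1, x2, x3, x4, x5 ≥ 0.
The cheapest feasible vertex uses only iron-oxide red, iron-oxide yellow, barium sulfate; phthalo green, chrome yellow are not used. The yellow component, density contribution, red component requirements are met with equality.
So iron-oxide red = 1.16 kg, iron-oxide yellow = 0.7416 kg, barium sulfate = 1.708 kg.
Hence cost = 2.11·1.16 + 1.99·0.7416 + 0.94·1.708 = €5.5289.

€5.53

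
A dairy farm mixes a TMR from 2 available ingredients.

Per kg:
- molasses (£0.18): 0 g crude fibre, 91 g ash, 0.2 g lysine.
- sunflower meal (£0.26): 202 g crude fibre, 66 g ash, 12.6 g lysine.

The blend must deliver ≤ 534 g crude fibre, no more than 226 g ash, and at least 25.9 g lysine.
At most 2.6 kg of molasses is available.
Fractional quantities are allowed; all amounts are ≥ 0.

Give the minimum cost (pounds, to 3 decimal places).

Set it up as a linear program. Let x1 = kg of molasses, x2 = kg of sunflower meal.
Minimise 0.18x1 + 0.26x2 subject to:
  202x2 ≤ 534   (crude fibre)
  91x1 + 66x2 ≤ 226   (ash)
  0.2x1 + 12.6x2 ≥ 25.9   (lysine)
  x1 ≤ 2.6
  x1, x2 ≥ 0.
The optimal basis is {sunflower meal}; molasses drops out. The lysine requirement is met with equality.
That vertex is x2 = 2.0556.
Objective = 0.26·2.0556 = 0.53446.

£0.534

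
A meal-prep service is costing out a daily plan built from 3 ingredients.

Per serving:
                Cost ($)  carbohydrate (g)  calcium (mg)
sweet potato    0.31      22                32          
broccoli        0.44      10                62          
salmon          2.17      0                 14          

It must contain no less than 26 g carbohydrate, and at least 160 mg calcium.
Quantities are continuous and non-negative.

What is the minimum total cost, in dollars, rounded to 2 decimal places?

$1.14

Let x1 = servings of sweet potato, x2 = servings of broccoli, x3 = servings of salmon.
Minimise 0.31x1 + 0.44x2 + 2.17x3 s.t.:
  22x1 + 10x2 ≥ 26   (carbohydrate)
  32x1 + 62x2 + 14x3 ≥ 160   (calcium)
  x1, x2, x3 ≥ 0.
The minimum-cost mix takes nothing from salmon — only sweet potato, broccoli. Binding constraints: carbohydrate and calcium.
So sweet potato = 0.01149 servings, broccoli = 2.575 servings.
Total cost: 0.31·0.01149 + 0.44·2.575 = 1.1366.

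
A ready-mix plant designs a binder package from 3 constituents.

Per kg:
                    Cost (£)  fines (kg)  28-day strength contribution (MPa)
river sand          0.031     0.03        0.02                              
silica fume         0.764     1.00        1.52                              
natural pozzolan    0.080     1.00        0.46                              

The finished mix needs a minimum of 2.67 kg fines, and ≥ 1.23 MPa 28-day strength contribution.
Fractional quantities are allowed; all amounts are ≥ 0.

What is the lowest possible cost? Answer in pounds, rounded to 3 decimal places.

£0.214

Let x1 = kg of river sand, x2 = kg of silica fume, x3 = kg of natural pozzolan.
Minimise 0.031x1 + 0.764x2 + 0.08x3 subject to:
  0.03x1 + 1x2 + 1x3 ≥ 2.67   (fines)
  0.02x1 + 1.52x2 + 0.46x3 ≥ 1.23   (28-day strength contribution)
  x1, x2, x3 ≥ 0.
The cheapest feasible vertex uses only natural pozzolan; river sand, silica fume are not used. There the 28-day strength contribution constraint is tight.
That vertex is x3 = 2.674.
Objective = 0.08·2.674 = 0.21392.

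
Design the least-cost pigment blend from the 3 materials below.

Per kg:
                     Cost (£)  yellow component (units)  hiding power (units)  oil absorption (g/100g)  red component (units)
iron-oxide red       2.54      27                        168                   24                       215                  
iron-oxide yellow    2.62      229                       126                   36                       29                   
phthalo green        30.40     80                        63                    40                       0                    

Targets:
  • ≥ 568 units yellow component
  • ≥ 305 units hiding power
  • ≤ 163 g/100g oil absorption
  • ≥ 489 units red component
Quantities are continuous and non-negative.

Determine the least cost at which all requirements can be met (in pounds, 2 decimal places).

Let x1 = kg of iron-oxide red, x2 = kg of iron-oxide yellow, x3 = kg of phthalo green.
min 2.54x1 + 2.62x2 + 30.4x3 s.t.:
  27x1 + 229x2 + 80x3 ≥ 568   (yellow component)
  168x1 + 126x2 + 63x3 ≥ 305   (hiding power)
  24x1 + 36x2 + 40x3 ≤ 163   (oil absorption)
  215x1 + 29x2 ≥ 489   (red component)
  x1, x2, x3 ≥ 0.
The cheapest feasible vertex uses only iron-oxide red, iron-oxide yellow; phthalo green is not used. There the yellow component and red component constraints are tight.
That vertex is x1 = 1.971, x2 = 2.248.
Objective = 2.54·1.971 + 2.62·2.248 = 10.8961.

£10.90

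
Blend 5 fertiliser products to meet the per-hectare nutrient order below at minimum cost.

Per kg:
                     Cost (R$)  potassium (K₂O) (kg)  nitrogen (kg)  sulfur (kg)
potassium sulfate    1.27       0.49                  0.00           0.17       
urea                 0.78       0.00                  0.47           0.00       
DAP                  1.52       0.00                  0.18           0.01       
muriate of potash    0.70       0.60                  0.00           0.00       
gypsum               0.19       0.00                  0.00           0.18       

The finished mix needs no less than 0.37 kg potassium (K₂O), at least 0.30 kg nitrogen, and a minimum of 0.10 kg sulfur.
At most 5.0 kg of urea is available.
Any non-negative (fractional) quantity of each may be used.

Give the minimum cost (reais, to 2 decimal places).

This is a linear program. Let x1 = kg of potassium sulfate, x2 = kg of urea, x3 = kg of DAP, x4 = kg of muriate of potash, x5 = kg of gypsum.
Minimize 1.27x1 + 0.78x2 + 1.52x3 + 0.7x4 + 0.19x5 with:
  0.49x1 + 0.6x4 ≥ 0.37   (potassium (K₂O))
  0.47x2 + 0.18x3 ≥ 0.3   (nitrogen)
  0.17x1 + 0.01x3 + 0.18x5 ≥ 0.1   (sulfur)
  x2 ≤ 5
  x1, x2, x3, x4, x5 ≥ 0.
At the optimum only urea, muriate of potash, gypsum are positive (potassium sulfate, DAP = 0). Binding constraints: potassium (K₂O), nitrogen, sulfur.
Optimal quantities: urea = 0.6383 kg, muriate of potash = 0.6167 kg, gypsum = 0.5556 kg.
Hence cost = 0.78·0.6383 + 0.7·0.6167 + 0.19·0.5556 = R$1.0351.

R$1.04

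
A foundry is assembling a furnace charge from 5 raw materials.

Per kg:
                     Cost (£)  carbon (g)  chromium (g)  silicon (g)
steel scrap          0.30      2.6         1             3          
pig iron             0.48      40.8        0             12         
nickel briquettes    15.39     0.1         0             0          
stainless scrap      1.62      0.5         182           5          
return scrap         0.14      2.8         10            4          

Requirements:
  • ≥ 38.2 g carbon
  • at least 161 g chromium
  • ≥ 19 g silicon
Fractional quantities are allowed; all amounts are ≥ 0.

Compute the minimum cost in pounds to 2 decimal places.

£1.90

Treat it as an LP. Let x1 = kg of steel scrap, x2 = kg of pig iron, x3 = kg of nickel briquettes, x4 = kg of stainless scrap, x5 = kg of return scrap.
Minimize 0.3x1 + 0.48x2 + 15.39x3 + 1.62x4 + 0.14x5 subject to:
  2.6x1 + 40.8x2 + 0.1x3 + 0.5x4 + 2.8x5 ≥ 38.2   (carbon)
  1x1 + 182x4 + 10x5 ≥ 161   (chromium)
  3x1 + 12x2 + 5x4 + 4x5 ≥ 19   (silicon)
  x1, x2, x3, x4, x5 ≥ 0.
At the optimum only pig iron, stainless scrap, return scrap are positive (steel scrap, nickel briquettes = 0). There the carbon, chromium, silicon constraints are tight.
Solving gives x2 = 0.8444, x4 = 0.8191, x5 = 1.193.
Cost = 0.48·0.8444 + 1.62·0.8191 + 0.14·1.193 = 1.8993.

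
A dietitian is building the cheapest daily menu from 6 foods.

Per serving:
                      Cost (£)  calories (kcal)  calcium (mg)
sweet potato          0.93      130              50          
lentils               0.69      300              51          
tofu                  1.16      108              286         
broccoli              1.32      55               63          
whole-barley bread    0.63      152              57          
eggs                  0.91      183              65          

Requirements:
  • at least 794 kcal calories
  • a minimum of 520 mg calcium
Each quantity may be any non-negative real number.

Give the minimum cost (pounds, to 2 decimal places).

£3.14

Let x1 = servings of sweet potato, x2 = servings of lentils, x3 = servings of tofu, x4 = servings of broccoli, x5 = servings of whole-barley bread, x6 = servings of eggs.
Minimise 0.93x1 + 0.69x2 + 1.16x3 + 1.32x4 + 0.63x5 + 0.91x6 subject to:
  130x1 + 300x2 + 108x3 + 55x4 + 152x5 + 183x6 ≥ 794   (calories)
  50x1 + 51x2 + 286x3 + 63x4 + 57x5 + 65x6 ≥ 520   (calcium)
  x1, x2, x3, x4, x5, x6 ≥ 0.
The cheapest feasible vertex uses only lentils, tofu; sweet potato, broccoli, whole-barley bread, eggs are not used. Binding constraints: calories and calcium.
So lentils = 2.129 servings, tofu = 1.439 servings.
Total cost: 0.69·2.129 + 1.16·1.439 = 3.1383.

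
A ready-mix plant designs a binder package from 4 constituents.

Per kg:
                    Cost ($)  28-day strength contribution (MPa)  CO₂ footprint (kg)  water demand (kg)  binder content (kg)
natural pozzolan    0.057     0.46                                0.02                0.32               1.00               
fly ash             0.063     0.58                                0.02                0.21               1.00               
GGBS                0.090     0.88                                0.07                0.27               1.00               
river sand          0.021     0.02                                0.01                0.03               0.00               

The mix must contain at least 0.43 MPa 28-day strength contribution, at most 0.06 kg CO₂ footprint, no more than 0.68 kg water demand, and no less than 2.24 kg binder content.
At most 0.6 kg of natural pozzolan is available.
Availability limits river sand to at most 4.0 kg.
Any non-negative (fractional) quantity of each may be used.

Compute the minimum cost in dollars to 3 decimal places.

$0.138

Let x1 = kg of natural pozzolan, x2 = kg of fly ash, x3 = kg of GGBS, x4 = kg of river sand.
Minimise 0.057x1 + 0.063x2 + 0.09x3 + 0.021x4 subject to:
  0.46x1 + 0.58x2 + 0.88x3 + 0.02x4 ≥ 0.43   (28-day strength contribution)
  0.02x1 + 0.02x2 + 0.07x3 + 0.01x4 ≤ 0.06   (CO₂ footprint)
  0.32x1 + 0.21x2 + 0.27x3 + 0.03x4 ≤ 0.68   (water demand)
  1x1 + 1x2 + 1x3 ≥ 2.24   (binder content)
  x1 ≤ 0.6
  x4 ≤ 4
  x1, x2, x3, x4 ≥ 0.
The minimum-cost mix takes nothing from GGBS, river sand — only natural pozzolan, fly ash. There the binder content and the natural pozzolan cap constraints are tight.
That vertex is x1 = 0.6, x2 = 1.64.
Objective = 0.057·0.6 + 0.063·1.64 = 0.13752.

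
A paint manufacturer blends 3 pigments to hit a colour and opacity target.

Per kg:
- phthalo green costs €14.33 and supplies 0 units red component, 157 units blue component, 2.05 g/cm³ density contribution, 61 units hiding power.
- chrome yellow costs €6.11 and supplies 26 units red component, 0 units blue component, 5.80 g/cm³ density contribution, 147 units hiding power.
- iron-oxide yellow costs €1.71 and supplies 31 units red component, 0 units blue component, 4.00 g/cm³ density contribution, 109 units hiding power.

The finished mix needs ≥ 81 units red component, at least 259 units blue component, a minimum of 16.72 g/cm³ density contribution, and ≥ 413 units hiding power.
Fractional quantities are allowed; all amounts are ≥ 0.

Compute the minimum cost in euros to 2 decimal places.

€29.34

Set it up as a linear program. Let x1 = kg of phthalo green, x2 = kg of chrome yellow, x3 = kg of iron-oxide yellow.
min 14.33x1 + 6.11x2 + 1.71x3 with:
  26x2 + 31x3 ≥ 81   (red component)
  157x1 ≥ 259   (blue component)
  2.05x1 + 5.8x2 + 4x3 ≥ 16.72   (density contribution)
  61x1 + 147x2 + 109x3 ≥ 413   (hiding power)
  x1, x2, x3 ≥ 0.
The optimal basis is {phthalo green, iron-oxide yellow}; chrome yellow drops out. Binding constraints: blue component and density contribution.
Optimal quantities: phthalo green = 1.6497 kg, iron-oxide yellow = 3.3345 kg.
Total cost: 14.33·1.6497 + 1.71·3.3345 = 29.3422.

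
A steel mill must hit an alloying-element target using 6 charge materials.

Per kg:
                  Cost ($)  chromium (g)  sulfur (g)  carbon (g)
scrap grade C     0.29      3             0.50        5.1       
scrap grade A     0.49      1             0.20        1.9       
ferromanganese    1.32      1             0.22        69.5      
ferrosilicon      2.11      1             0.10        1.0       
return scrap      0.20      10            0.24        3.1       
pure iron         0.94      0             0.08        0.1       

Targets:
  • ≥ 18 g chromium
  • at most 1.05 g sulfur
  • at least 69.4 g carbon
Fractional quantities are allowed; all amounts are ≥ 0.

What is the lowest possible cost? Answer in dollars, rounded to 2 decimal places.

This is a linear program. Let x1 = kg of scrap grade C, x2 = kg of scrap grade A, x3 = kg of ferromanganese, x4 = kg of ferrosilicon, x5 = kg of return scrap, x6 = kg of pure iron.
Minimize 0.29x1 + 0.49x2 + 1.32x3 + 2.11x4 + 0.2x5 + 0.94x6 with:
  3x1 + 1x2 + 1x3 + 1x4 + 10x5 ≥ 18   (chromium)
  0.5x1 + 0.2x2 + 0.22x3 + 0.1x4 + 0.24x5 + 0.08x6 ≤ 1.05   (sulfur)
  5.1x1 + 1.9x2 + 69.5x3 + 1x4 + 3.1x5 + 0.1x6 ≥ 69.4   (carbon)
  x1, x2, x3, x4, x5, x6 ≥ 0.
At the optimum only ferromanganese, return scrap are positive (scrap grade C, scrap grade A, ferrosilicon, pure iron = 0). The chromium and carbon requirements are met with equality.
So ferromanganese = 0.9224 kg, return scrap = 1.708 kg.
Hence cost = 1.32·0.9224 + 0.2·1.708 = $1.5592.

$1.56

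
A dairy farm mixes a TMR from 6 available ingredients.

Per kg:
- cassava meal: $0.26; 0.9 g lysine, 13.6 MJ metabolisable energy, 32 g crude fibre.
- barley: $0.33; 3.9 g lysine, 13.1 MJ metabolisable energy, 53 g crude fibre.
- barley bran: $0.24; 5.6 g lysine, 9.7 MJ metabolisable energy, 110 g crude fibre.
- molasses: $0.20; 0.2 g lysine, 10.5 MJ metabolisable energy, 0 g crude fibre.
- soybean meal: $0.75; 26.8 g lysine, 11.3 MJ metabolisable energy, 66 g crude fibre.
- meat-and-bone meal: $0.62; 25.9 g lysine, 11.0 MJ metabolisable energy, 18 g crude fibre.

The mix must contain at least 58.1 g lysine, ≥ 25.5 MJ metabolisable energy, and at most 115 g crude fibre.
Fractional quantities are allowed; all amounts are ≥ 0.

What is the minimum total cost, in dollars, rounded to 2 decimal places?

$1.40

Treat it as an LP. Let x1 = kg of cassava meal, x2 = kg of barley, x3 = kg of barley bran, x4 = kg of molasses, x5 = kg of soybean meal, x6 = kg of meat-and-bone meal.
min 0.26x1 + 0.33x2 + 0.24x3 + 0.2x4 + 0.75x5 + 0.62x6 s.t.:
  0.9x1 + 3.9x2 + 5.6x3 + 0.2x4 + 26.8x5 + 25.9x6 ≥ 58.1   (lysine)
  13.6x1 + 13.1x2 + 9.7x3 + 10.5x4 + 11.3x5 + 11x6 ≥ 25.5   (metabolisable energy)
  32x1 + 53x2 + 110x3 + 66x5 + 18x6 ≤ 115   (crude fibre)
  x1, x2, x3, x4, x5, x6 ≥ 0.
At the optimum only barley bran, meat-and-bone meal are positive (cassava meal, barley, molasses, soybean meal = 0). The lysine and metabolisable energy requirements are met with equality.
That vertex is x3 = 0.1126, x6 = 2.219.
Total cost: 0.24·0.1126 + 0.62·2.219 = 1.4028.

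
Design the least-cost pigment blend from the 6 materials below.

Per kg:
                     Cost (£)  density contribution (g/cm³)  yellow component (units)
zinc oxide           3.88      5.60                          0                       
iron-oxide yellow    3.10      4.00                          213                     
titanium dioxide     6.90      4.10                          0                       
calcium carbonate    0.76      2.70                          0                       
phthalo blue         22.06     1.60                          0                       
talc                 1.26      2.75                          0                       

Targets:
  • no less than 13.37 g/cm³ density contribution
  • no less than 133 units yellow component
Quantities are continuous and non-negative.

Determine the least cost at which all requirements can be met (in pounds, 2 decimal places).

£5.00

This is a linear program. Let x1 = kg of zinc oxide, x2 = kg of iron-oxide yellow, x3 = kg of titanium dioxide, x4 = kg of calcium carbonate, x5 = kg of phthalo blue, x6 = kg of talc.
Minimize 3.88x1 + 3.1x2 + 6.9x3 + 0.76x4 + 22.06x5 + 1.26x6 s.t.:
  5.6x1 + 4x2 + 4.1x3 + 2.7x4 + 1.6x5 + 2.75x6 ≥ 13.37   (density contribution)
  213x2 ≥ 133   (yellow component)
  x1, x2, x3, x4, x5, x6 ≥ 0.
The optimal basis is {iron-oxide yellow, calcium carbonate}; zinc oxide, titanium dioxide, phthalo blue, talc drop out. There the density contribution and yellow component constraints are tight.
That vertex is x2 = 0.6244, x4 = 4.027.
Hence cost = 3.1·0.6244 + 0.76·4.027 = £4.9962.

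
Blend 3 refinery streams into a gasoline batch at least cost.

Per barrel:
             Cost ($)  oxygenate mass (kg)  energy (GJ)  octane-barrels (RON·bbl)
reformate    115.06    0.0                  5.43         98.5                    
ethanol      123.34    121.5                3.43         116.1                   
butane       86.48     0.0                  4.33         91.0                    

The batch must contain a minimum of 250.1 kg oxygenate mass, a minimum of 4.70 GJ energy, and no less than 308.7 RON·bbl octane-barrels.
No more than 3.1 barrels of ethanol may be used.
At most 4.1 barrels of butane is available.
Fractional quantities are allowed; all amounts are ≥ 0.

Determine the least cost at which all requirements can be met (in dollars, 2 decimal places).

$320.14

This is a linear program. Let x1 = barrels of reformate, x2 = barrels of ethanol, x3 = barrels of butane.
Minimize 115.06x1 + 123.34x2 + 86.48x3 subject to:
  121.5x2 ≥ 250.1   (oxygenate mass)
  5.43x1 + 3.43x2 + 4.33x3 ≥ 4.7   (energy)
  98.5x1 + 116.1x2 + 91x3 ≥ 308.7   (octane-barrels)
  x2 ≤ 3.1
  x3 ≤ 4.1
  x1, x2, x3 ≥ 0.
The cheapest feasible vertex uses only ethanol, butane; reformate is not used. There the oxygenate mass and octane-barrels constraints are tight.
Optimal quantities: ethanol = 2.0584 barrels, butane = 0.76611 barrels.
Hence cost = 123.34·2.0584 + 86.48·0.76611 = $320.1362.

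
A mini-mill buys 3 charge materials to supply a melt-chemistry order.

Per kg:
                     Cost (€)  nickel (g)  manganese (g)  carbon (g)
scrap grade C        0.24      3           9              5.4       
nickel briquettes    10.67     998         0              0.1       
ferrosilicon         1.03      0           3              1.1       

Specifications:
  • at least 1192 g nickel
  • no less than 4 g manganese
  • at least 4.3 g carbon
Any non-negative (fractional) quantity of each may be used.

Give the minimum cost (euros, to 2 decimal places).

€12.91

Let x1 = kg of scrap grade C, x2 = kg of nickel briquettes, x3 = kg of ferrosilicon.
min 0.24x1 + 10.67x2 + 1.03x3 with:
  3x1 + 998x2 ≥ 1192   (nickel)
  9x1 + 3x3 ≥ 4   (manganese)
  5.4x1 + 0.1x2 + 1.1x3 ≥ 4.3   (carbon)
  x1, x2, x3 ≥ 0.
The cheapest feasible vertex uses only scrap grade C, nickel briquettes; ferrosilicon is not used. Binding constraints: nickel and carbon.
So scrap grade C = 0.77422 kg, nickel briquettes = 1.1921 kg.
Objective = 0.24·0.77422 + 10.67·1.1921 = 12.9055.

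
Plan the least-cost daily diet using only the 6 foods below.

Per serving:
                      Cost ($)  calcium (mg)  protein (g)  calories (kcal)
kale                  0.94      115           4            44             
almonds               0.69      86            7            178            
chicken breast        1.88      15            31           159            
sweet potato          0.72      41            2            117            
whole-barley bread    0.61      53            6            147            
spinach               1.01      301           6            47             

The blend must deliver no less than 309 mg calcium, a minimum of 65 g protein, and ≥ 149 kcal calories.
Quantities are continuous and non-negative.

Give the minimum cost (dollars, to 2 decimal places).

This is a linear program. Let x1 = servings of kale, x2 = servings of almonds, x3 = servings of chicken breast, x4 = servings of sweet potato, x5 = servings of whole-barley bread, x6 = servings of spinach.
min 0.94x1 + 0.69x2 + 1.88x3 + 0.72x4 + 0.61x5 + 1.01x6 subject to:
  115x1 + 86x2 + 15x3 + 41x4 + 53x5 + 301x6 ≥ 309   (calcium)
  4x1 + 7x2 + 31x3 + 2x4 + 6x5 + 6x6 ≥ 65   (protein)
  44x1 + 178x2 + 159x3 + 117x4 + 147x5 + 47x6 ≥ 149   (calories)
  x1, x2, x3, x4, x5, x6 ≥ 0.
The cheapest feasible vertex uses only chicken breast, spinach; kale, almonds, sweet potato, whole-barley bread are not used. The calcium and protein requirements are met with equality.
That vertex is x3 = 1.917, x6 = 0.9311.
Objective = 1.88·1.917 + 1.01·0.9311 = 4.5444.

$4.54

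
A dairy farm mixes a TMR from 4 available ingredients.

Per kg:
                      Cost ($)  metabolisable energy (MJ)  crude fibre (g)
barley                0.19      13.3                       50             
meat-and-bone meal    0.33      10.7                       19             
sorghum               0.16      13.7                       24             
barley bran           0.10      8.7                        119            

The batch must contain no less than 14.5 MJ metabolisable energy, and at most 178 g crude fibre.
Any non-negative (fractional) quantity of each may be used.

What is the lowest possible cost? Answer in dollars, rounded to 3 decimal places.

$0.167

Let x1 = kg of barley, x2 = kg of meat-and-bone meal, x3 = kg of sorghum, x4 = kg of barley bran.
min 0.19x1 + 0.33x2 + 0.16x3 + 0.1x4 with:
  13.3x1 + 10.7x2 + 13.7x3 + 8.7x4 ≥ 14.5   (metabolisable energy)
  50x1 + 19x2 + 24x3 + 119x4 ≤ 178   (crude fibre)
  x1, x2, x3, x4 ≥ 0.
The optimal basis is {sorghum, barley bran}; barley, meat-and-bone meal drop out. There the metabolisable energy and crude fibre constraints are tight.
So sorghum = 0.1244 kg, barley bran = 1.471 kg.
Total cost: 0.16·0.1244 + 0.1·1.471 = 0.16700.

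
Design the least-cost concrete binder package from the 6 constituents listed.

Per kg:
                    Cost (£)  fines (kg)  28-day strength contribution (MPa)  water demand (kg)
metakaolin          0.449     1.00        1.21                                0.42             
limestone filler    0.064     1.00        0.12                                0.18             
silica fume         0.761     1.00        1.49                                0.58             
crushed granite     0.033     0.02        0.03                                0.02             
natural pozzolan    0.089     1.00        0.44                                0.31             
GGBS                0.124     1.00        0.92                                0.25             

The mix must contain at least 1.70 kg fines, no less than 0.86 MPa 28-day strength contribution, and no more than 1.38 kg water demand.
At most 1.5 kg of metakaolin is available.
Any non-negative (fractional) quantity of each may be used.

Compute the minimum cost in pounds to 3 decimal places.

Let x1 = kg of metakaolin, x2 = kg of limestone filler, x3 = kg of silica fume, x4 = kg of crushed granite, x5 = kg of natural pozzolan, x6 = kg of GGBS.
Minimise 0.449x1 + 0.064x2 + 0.761x3 + 0.033x4 + 0.089x5 + 0.124x6 s.t.:
  1x1 + 1x2 + 1x3 + 0.02x4 + 1x5 + 1x6 ≥ 1.7   (fines)
  1.21x1 + 0.12x2 + 1.49x3 + 0.03x4 + 0.44x5 + 0.92x6 ≥ 0.86   (28-day strength contribution)
  0.42x1 + 0.18x2 + 0.58x3 + 0.02x4 + 0.31x5 + 0.25x6 ≤ 1.38   (water demand)
  x1 ≤ 1.5
  x1, x2, x3, x4, x5, x6 ≥ 0.
At the optimum only limestone filler, GGBS are positive (metakaolin, silica fume, crushed granite, natural pozzolan = 0). There the fines and 28-day strength contribution constraints are tight.
So limestone filler = 0.88 kg, GGBS = 0.82 kg.
Total cost: 0.064·0.88 + 0.124·0.82 = 0.15800.

£0.158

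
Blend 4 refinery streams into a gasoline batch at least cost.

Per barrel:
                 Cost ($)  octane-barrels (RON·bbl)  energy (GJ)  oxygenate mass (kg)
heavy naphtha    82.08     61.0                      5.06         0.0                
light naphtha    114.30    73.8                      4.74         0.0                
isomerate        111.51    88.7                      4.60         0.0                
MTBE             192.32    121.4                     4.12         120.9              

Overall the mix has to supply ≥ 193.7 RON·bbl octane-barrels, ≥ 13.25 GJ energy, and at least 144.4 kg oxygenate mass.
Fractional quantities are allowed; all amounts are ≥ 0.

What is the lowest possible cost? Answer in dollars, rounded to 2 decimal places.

$364.81

Treat it as an LP. Let x1 = barrels of heavy naphtha, x2 = barrels of light naphtha, x3 = barrels of isomerate, x4 = barrels of MTBE.
min 82.08x1 + 114.3x2 + 111.51x3 + 192.32x4 subject to:
  61x1 + 73.8x2 + 88.7x3 + 121.4x4 ≥ 193.7   (octane-barrels)
  5.06x1 + 4.74x2 + 4.6x3 + 4.12x4 ≥ 13.25   (energy)
  120.9x4 ≥ 144.4   (oxygenate mass)
  x1, x2, x3, x4 ≥ 0.
The minimum-cost mix takes nothing from light naphtha, isomerate — only heavy naphtha, MTBE. The energy and oxygenate mass requirements are met with equality.
Optimal quantities: heavy naphtha = 1.64608 barrels, MTBE = 1.19438 barrels.
Total cost: 82.08·1.64608 + 192.32·1.19438 = 364.8134.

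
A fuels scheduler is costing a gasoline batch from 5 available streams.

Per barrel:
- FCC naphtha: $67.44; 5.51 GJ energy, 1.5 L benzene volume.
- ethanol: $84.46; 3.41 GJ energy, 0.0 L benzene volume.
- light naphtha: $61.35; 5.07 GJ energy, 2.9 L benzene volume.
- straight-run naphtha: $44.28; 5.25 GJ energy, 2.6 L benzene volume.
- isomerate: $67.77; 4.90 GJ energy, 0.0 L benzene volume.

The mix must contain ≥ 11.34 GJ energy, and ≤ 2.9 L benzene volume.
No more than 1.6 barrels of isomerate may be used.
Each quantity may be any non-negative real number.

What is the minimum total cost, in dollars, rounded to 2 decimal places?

$125.24

Set it up as a linear program. Let x1 = barrels of FCC naphtha, x2 = barrels of ethanol, x3 = barrels of light naphtha, x4 = barrels of straight-run naphtha, x5 = barrels of isomerate.
Minimize 67.44x1 + 84.46x2 + 61.35x3 + 44.28x4 + 67.77x5 with:
  5.51x1 + 3.41x2 + 5.07x3 + 5.25x4 + 4.9x5 ≥ 11.34   (energy)
  1.5x1 + 2.9x3 + 2.6x4 ≤ 2.9   (benzene volume)
  x5 ≤ 1.6
  x1, x2, x3, x4, x5 ≥ 0.
The minimum-cost mix takes nothing from FCC naphtha, ethanol, light naphtha — only straight-run naphtha, isomerate. There the energy and benzene volume constraints are tight.
Solving gives x4 = 1.1154, x5 = 1.1192.
Cost = 44.28·1.1154 + 67.77·1.1192 = 125.2381.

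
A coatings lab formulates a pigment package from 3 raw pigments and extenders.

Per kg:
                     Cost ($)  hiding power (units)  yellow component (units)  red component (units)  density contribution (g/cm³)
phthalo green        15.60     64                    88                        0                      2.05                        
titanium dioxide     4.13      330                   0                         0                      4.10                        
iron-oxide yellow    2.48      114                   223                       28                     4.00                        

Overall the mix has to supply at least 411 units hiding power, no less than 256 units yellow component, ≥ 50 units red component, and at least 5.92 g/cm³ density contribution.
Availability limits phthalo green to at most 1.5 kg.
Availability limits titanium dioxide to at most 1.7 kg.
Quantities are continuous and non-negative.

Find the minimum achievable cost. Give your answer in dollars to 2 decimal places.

$7.02

Let x1 = kg of phthalo green, x2 = kg of titanium dioxide, x3 = kg of iron-oxide yellow.
Minimize 15.6x1 + 4.13x2 + 2.48x3 with:
  64x1 + 330x2 + 114x3 ≥ 411   (hiding power)
  88x1 + 223x3 ≥ 256   (yellow component)
  28x3 ≥ 50   (red component)
  2.05x1 + 4.1x2 + 4x3 ≥ 5.92   (density contribution)
  x1 ≤ 1.5
  x2 ≤ 1.7
  x1, x2, x3 ≥ 0.
The optimal basis is {titanium dioxide, iron-oxide yellow}; phthalo green drops out. The hiding power and red component requirements are met with equality.
So titanium dioxide = 0.62857 kg, iron-oxide yellow = 1.7857 kg.
Total cost: 4.13·0.62857 + 2.48·1.7857 = 7.0245.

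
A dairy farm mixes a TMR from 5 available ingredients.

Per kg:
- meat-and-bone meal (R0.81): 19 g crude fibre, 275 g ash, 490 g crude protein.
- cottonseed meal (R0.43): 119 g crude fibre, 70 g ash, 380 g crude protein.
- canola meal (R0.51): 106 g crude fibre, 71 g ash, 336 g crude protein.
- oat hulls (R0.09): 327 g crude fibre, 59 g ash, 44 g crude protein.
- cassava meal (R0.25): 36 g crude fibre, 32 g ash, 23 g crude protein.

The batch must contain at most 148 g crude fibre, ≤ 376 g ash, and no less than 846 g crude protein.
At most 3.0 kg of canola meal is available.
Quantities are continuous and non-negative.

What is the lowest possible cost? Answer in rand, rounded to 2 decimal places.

Let x1 = kg of meat-and-bone meal, x2 = kg of cottonseed meal, x3 = kg of canola meal, x4 = kg of oat hulls, x5 = kg of cassava meal.
Minimize 0.81x1 + 0.43x2 + 0.51x3 + 0.09x4 + 0.25x5 s.t.:
  19x1 + 119x2 + 106x3 + 327x4 + 36x5 ≤ 148   (crude fibre)
  275x1 + 70x2 + 71x3 + 59x4 + 32x5 ≤ 376   (ash)
  490x1 + 380x2 + 336x3 + 44x4 + 23x5 ≥ 846   (crude protein)
  x3 ≤ 3
  x1, x2, x3, x4, x5 ≥ 0.
At the optimum only meat-and-bone meal, cottonseed meal are positive (canola meal, oat hulls, cassava meal = 0). There the crude fibre and crude protein constraints are tight.
That vertex is x1 = 0.8697, x2 = 1.105.
Cost = 0.81·0.8697 + 0.43·1.105 = 1.1796.

R1.18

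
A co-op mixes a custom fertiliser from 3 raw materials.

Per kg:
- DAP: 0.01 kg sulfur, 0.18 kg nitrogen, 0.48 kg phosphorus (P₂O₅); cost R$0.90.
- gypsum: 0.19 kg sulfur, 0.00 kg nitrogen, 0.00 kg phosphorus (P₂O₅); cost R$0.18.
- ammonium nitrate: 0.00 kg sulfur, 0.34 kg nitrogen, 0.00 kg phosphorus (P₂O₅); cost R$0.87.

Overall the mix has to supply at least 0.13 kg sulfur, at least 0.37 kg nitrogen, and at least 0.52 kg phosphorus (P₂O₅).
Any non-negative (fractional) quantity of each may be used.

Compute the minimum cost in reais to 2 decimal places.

R$1.54

Let x1 = kg of DAP, x2 = kg of gypsum, x3 = kg of ammonium nitrate.
Minimise 0.9x1 + 0.18x2 + 0.87x3 subject to:
  0.01x1 + 0.19x2 ≥ 0.13   (sulfur)
  0.18x1 + 0.34x3 ≥ 0.37   (nitrogen)
  0.48x1 ≥ 0.52   (phosphorus (P₂O₅))
  x1, x2, x3 ≥ 0.
All 3 inputs are positive at the optimum. There the sulfur, nitrogen, phosphorus (P₂O₅) constraints are tight.
Optimal quantities: DAP = 1.083 kg, gypsum = 0.6272 kg, ammonium nitrate = 0.5147 kg.
Hence cost = 0.9·1.083 + 0.18·0.6272 + 0.87·0.5147 = R$1.5354.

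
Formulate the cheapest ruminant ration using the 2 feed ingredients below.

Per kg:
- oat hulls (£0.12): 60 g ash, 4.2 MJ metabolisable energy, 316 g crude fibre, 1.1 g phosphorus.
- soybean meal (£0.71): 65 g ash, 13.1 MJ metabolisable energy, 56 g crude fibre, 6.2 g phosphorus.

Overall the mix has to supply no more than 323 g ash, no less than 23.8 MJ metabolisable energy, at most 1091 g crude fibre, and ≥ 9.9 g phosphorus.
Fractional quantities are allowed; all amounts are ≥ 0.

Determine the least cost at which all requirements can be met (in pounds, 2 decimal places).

Let x1 = kg of oat hulls, x2 = kg of soybean meal.
Minimise 0.12x1 + 0.71x2 s.t.:
  60x1 + 65x2 ≤ 323   (ash)
  4.2x1 + 13.1x2 ≥ 23.8   (metabolisable energy)
  316x1 + 56x2 ≤ 1091   (crude fibre)
  1.1x1 + 6.2x2 ≥ 9.9   (phosphorus)
  x1, x2 ≥ 0.
Both inputs are positive at the optimum. There the crude fibre and phosphorus constraints are tight.
Solving gives x1 = 3.272, x2 = 1.016.
Objective = 0.12·3.272 + 0.71·1.016 = 1.1140.

£1.11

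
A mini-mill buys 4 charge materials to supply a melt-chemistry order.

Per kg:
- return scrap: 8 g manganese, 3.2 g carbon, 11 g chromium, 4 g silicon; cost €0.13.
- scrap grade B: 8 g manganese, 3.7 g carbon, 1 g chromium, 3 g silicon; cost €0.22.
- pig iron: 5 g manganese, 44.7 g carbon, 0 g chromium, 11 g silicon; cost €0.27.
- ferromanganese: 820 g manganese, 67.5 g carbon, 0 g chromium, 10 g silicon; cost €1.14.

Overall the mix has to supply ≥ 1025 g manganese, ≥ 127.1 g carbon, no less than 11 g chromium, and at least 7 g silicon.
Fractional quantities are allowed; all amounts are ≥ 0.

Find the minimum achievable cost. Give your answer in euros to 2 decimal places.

Let x1 = kg of return scrap, x2 = kg of scrap grade B, x3 = kg of pig iron, x4 = kg of ferromanganese.
Minimize 0.13x1 + 0.22x2 + 0.27x3 + 1.14x4 subject to:
  8x1 + 8x2 + 5x3 + 820x4 ≥ 1025   (manganese)
  3.2x1 + 3.7x2 + 44.7x3 + 67.5x4 ≥ 127.1   (carbon)
  11x1 + 1x2 ≥ 11   (chromium)
  4x1 + 3x2 + 11x3 + 10x4 ≥ 7   (silicon)
  x1, x2, x3, x4 ≥ 0.
The minimum-cost mix takes nothing from scrap grade B — only return scrap, pig iron, ferromanganese. Binding constraints: manganese, carbon, chromium.
Solving gives x1 = 1, x3 = 0.9073, x4 = 1.235.
Objective = 0.13·1 + 0.27·0.9073 + 1.14·1.235 = 1.7829.

€1.78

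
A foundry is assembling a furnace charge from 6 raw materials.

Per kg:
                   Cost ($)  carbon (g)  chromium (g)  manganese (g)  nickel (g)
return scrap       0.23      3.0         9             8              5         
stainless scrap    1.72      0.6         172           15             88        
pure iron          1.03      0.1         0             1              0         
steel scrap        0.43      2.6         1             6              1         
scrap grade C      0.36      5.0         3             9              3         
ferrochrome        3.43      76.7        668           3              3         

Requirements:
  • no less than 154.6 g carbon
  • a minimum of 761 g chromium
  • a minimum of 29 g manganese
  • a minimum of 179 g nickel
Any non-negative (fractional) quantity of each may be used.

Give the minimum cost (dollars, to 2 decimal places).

$10.24

Let x1 = kg of return scrap, x2 = kg of stainless scrap, x3 = kg of pure iron, x4 = kg of steel scrap, x5 = kg of scrap grade C, x6 = kg of ferrochrome.
Minimise 0.23x1 + 1.72x2 + 1.03x3 + 0.43x4 + 0.36x5 + 3.43x6 subject to:
  3x1 + 0.6x2 + 0.1x3 + 2.6x4 + 5x5 + 76.7x6 ≥ 154.6   (carbon)
  9x1 + 172x2 + 1x4 + 3x5 + 668x6 ≥ 761   (chromium)
  8x1 + 15x2 + 1x3 + 6x4 + 9x5 + 3x6 ≥ 29   (manganese)
  5x1 + 88x2 + 1x4 + 3x5 + 3x6 ≥ 179   (nickel)
  x1, x2, x3, x4, x5, x6 ≥ 0.
The optimal basis is {stainless scrap, ferrochrome}; return scrap, pure iron, steel scrap, scrap grade C drop out. The carbon and nickel requirements are met with equality.
Solving gives x2 = 1.966, x6 = 2.
Objective = 1.72·1.966 + 3.43·2 = 10.2415.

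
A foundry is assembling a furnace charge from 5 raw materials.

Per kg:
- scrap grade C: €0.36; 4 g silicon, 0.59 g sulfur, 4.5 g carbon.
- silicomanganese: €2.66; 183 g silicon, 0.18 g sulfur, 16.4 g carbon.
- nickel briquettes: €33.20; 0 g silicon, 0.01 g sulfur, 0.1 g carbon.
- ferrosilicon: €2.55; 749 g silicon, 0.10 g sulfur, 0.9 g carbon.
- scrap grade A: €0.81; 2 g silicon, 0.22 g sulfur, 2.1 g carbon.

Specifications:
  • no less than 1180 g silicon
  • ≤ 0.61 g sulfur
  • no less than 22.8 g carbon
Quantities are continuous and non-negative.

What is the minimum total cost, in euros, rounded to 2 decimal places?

€6.61

Treat it as an LP. Let x1 = kg of scrap grade C, x2 = kg of silicomanganese, x3 = kg of nickel briquettes, x4 = kg of ferrosilicon, x5 = kg of scrap grade A.
Minimise 0.36x1 + 2.66x2 + 33.2x3 + 2.55x4 + 0.81x5 s.t.:
  4x1 + 183x2 + 749x4 + 2x5 ≥ 1180   (silicon)
  0.59x1 + 0.18x2 + 0.01x3 + 0.1x4 + 0.22x5 ≤ 0.61   (sulfur)
  4.5x1 + 16.4x2 + 0.1x3 + 0.9x4 + 2.1x5 ≥ 22.8   (carbon)
  x1, x2, x3, x4, x5 ≥ 0.
The minimum-cost mix takes nothing from nickel briquettes, scrap grade A — only scrap grade C, silicomanganese, ferrosilicon. There the silicon, sulfur, carbon constraints are tight.
So scrap grade C = 0.4519 kg, silicomanganese = 1.196 kg, ferrosilicon = 1.281 kg.
Hence cost = 0.36·0.4519 + 2.66·1.196 + 2.55·1.281 = €6.6106.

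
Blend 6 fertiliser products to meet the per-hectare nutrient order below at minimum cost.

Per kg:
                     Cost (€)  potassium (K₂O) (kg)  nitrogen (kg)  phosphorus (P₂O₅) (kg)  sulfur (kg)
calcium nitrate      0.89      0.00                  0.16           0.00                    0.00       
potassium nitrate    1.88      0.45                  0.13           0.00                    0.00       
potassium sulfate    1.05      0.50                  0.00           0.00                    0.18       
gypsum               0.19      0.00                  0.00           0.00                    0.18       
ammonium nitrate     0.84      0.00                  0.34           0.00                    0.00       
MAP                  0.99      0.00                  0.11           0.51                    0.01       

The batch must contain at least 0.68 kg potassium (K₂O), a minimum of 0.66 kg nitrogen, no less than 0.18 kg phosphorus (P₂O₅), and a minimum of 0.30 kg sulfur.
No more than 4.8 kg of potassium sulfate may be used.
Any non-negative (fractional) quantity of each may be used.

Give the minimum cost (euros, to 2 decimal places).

Let x1 = kg of calcium nitrate, x2 = kg of potassium nitrate, x3 = kg of potassium sulfate, x4 = kg of gypsum, x5 = kg of ammonium nitrate, x6 = kg of MAP.
min 0.89x1 + 1.88x2 + 1.05x3 + 0.19x4 + 0.84x5 + 0.99x6 s.t.:
  0.45x2 + 0.5x3 ≥ 0.68   (potassium (K₂O))
  0.16x1 + 0.13x2 + 0.34x5 + 0.11x6 ≥ 0.66   (nitrogen)
  0.51x6 ≥ 0.18   (phosphorus (P₂O₅))
  0.18x3 + 0.18x4 + 0.01x6 ≥ 0.3   (sulfur)
  x3 ≤ 4.8
  x1, x2, x3, x4, x5, x6 ≥ 0.
The minimum-cost mix takes nothing from calcium nitrate, potassium nitrate — only potassium sulfate, gypsum, ammonium nitrate, MAP. The potassium (K₂O), nitrogen, phosphorus (P₂O₅), sulfur requirements are met with equality.
Solving gives x3 = 1.36, x4 = 0.2871, x5 = 1.827, x6 = 0.3529.
Total cost: 1.05·1.36 + 0.19·0.2871 + 0.84·1.827 + 0.99·0.3529 = 3.3666.

€3.37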